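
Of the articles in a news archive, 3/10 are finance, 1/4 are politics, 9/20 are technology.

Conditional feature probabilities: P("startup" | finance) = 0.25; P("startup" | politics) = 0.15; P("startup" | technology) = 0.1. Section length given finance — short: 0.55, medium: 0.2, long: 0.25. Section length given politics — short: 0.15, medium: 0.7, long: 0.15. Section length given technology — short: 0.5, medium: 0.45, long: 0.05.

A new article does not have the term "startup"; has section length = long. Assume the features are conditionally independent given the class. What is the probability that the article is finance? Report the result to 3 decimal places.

0.519

finance: 0.3 × (1−0.25) × 0.25 = 0.05625
politics: 0.25 × (1−0.15) × 0.15 = 0.031875
technology: 0.45 × (1−0.1) × 0.05 = 0.02025
P(finance | x) = 0.05625 / 0.108375 ≈ 0.519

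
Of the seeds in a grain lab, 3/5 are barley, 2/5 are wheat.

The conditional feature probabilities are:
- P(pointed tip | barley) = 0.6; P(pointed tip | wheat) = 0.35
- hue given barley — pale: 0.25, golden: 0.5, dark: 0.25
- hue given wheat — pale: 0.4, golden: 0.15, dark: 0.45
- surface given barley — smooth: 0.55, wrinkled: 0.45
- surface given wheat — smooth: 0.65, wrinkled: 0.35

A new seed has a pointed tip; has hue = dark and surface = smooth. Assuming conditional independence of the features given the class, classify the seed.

barley: 0.6 × 0.6 × 0.25 × 0.55 = 0.0495
wheat: 0.4 × 0.35 × 0.45 × 0.65 = 0.04095
Highest score → barley.

barley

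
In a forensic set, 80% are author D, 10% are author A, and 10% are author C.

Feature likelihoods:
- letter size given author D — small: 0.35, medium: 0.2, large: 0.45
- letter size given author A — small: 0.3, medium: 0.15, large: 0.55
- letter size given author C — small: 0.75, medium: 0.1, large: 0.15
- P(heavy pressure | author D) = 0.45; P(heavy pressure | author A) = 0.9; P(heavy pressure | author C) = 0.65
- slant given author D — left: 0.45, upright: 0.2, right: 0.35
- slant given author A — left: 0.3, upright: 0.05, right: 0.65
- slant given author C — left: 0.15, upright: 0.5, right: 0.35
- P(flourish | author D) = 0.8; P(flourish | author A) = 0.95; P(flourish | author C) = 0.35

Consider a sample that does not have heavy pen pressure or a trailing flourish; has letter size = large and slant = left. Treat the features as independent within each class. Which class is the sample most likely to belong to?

author D

author D: 0.8 × 0.45 × (1−0.45) × 0.45 × (1−0.8) = 0.01782
author A: 0.1 × 0.55 × (1−0.9) × 0.3 × (1−0.95) = 0.0000825
author C: 0.1 × 0.15 × (1−0.65) × 0.15 × (1−0.35) = 0.000511875
Highest score → author D.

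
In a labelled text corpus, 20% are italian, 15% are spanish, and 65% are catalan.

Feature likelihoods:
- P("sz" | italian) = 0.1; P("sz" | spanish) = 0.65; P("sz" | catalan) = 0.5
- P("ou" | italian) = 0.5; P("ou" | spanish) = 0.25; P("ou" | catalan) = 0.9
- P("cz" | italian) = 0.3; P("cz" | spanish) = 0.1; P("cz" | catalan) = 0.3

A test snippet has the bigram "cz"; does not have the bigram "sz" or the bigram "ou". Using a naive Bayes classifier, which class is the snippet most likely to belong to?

italian: 0.2 × (1−0.1) × (1−0.5) × 0.3 = 0.027
spanish: 0.15 × (1−0.65) × (1−0.25) × 0.1 = 0.0039375
catalan: 0.65 × (1−0.5) × (1−0.9) × 0.3 = 0.00975
Highest score → italian.

italian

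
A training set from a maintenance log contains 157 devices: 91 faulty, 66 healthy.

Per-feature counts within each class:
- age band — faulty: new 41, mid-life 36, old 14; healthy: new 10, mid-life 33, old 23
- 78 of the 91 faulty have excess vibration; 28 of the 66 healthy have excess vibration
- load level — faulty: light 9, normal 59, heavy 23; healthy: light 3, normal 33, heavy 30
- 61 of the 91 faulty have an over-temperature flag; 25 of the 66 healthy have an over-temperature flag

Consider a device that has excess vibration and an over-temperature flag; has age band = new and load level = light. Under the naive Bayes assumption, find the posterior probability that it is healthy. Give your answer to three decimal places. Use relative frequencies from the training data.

faulty: (91/157) × (41/91) × (78/91) × (9/91) × (61/91) ≈ 0.0148398
healthy: (66/157) × (10/66) × (28/66) × (3/66) × (25/66) ≈ 0.000465252
P(healthy | x) = 0.000465252 / 0.015305052 ≈ 0.030

0.030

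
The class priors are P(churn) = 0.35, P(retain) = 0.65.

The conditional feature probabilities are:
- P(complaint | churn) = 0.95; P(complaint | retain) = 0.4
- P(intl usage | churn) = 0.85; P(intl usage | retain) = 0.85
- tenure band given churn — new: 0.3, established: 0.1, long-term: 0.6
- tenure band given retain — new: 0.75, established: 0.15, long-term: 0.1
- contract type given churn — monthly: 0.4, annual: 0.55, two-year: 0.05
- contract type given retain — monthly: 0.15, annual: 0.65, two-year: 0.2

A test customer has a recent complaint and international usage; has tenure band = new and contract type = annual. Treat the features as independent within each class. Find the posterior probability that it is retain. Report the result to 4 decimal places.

churn: 0.35 × 0.95 × 0.85 × 0.3 × 0.55 = 0.046633125
retain: 0.65 × 0.4 × 0.85 × 0.75 × 0.65 = 0.1077375
P(retain | x) = 0.1077375 / 0.154370625 ≈ 0.6979

0.6979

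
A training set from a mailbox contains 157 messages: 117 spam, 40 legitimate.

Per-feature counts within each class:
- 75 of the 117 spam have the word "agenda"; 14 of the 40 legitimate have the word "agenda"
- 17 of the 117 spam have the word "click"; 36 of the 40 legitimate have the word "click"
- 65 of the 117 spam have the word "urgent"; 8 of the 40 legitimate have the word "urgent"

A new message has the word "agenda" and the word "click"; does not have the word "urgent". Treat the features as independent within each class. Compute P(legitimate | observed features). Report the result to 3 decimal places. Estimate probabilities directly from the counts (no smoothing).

spam: (117/157) × (75/117) × (17/117) × (52/117) ≈ 0.0308491
legitimate: (40/157) × (14/40) × (36/40) × (32/40) ≈ 0.0642038
P(legitimate | x) = 0.0642038 / 0.0950529 ≈ 0.675

0.675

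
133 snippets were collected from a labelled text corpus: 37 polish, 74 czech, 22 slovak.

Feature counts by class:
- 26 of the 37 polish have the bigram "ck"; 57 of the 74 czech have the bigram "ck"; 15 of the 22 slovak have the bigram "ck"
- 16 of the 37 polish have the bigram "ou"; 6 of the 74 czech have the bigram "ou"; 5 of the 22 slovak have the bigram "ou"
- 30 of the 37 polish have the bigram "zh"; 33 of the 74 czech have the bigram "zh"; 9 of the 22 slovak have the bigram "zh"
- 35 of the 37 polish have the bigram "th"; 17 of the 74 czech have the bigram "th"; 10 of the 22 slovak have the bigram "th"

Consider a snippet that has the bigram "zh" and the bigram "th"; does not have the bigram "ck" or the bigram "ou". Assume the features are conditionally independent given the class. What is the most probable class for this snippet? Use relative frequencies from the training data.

polish

polish: (37/133) × (11/37) × (21/37) × (30/37) × (35/37) ≈ 0.0360035
czech: (74/133) × (17/74) × (68/74) × (33/74) × (17/74) ≈ 0.012033
slovak: (22/133) × (7/22) × (17/22) × (9/22) × (10/22) ≈ 0.00756258
Highest score → polish.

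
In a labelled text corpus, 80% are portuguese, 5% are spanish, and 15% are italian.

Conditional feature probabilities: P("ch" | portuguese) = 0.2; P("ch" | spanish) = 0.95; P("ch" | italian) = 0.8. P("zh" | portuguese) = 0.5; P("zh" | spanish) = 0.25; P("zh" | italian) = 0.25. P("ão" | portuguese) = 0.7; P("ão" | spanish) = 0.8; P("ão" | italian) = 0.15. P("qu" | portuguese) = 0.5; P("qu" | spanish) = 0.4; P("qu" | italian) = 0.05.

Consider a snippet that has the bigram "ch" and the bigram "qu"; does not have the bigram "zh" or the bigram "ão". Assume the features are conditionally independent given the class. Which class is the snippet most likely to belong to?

portuguese: 0.8 × 0.2 × (1−0.5) × (1−0.7) × 0.5 = 0.012
spanish: 0.05 × 0.95 × (1−0.25) × (1−0.8) × 0.4 = 0.00285
italian: 0.15 × 0.8 × (1−0.25) × (1−0.15) × 0.05 = 0.003825
Highest score → portuguese.

portuguese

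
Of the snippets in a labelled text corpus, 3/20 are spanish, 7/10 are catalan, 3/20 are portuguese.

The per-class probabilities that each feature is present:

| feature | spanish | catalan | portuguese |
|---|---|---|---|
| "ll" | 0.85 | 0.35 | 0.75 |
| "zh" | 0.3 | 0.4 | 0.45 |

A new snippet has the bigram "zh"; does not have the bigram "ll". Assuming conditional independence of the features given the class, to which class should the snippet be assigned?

catalan

spanish: 0.15 × (1−0.85) × 0.3 = 0.00675
catalan: 0.7 × (1−0.35) × 0.4 = 0.182
portuguese: 0.15 × (1−0.75) × 0.45 = 0.016875
Highest score → catalan.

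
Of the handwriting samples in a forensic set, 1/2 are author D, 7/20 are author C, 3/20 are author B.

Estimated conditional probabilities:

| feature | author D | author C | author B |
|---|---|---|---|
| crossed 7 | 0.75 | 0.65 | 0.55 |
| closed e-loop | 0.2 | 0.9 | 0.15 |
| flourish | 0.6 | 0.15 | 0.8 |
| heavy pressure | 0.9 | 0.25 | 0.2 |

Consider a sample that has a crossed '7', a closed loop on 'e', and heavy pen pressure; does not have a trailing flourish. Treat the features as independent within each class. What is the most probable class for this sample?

author D: 0.5 × 0.75 × 0.2 × (1−0.6) × 0.9 = 0.027
author C: 0.35 × 0.65 × 0.9 × (1−0.15) × 0.25 = 0.043509375
author B: 0.15 × 0.55 × 0.15 × (1−0.8) × 0.2 = 0.000495
Highest score → author C.

author C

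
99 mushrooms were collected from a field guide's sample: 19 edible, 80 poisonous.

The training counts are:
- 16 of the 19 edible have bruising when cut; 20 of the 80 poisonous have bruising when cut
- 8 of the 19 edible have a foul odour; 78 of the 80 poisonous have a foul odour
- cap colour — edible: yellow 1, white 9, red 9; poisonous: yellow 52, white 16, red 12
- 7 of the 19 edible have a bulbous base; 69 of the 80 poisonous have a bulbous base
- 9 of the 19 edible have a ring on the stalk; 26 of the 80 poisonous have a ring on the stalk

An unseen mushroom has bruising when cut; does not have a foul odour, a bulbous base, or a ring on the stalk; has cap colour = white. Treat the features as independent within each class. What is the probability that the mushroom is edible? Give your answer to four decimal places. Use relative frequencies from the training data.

0.9937

edible: (19/99) × (16/19) × (11/19) × (9/19) × (12/19) × (10/19) ≈ 0.0147329
poisonous: (80/99) × (20/80) × (2/80) × (16/80) × (11/80) × (54/80) = 0.00009375
P(edible | x) = 0.0147329 / 0.01482665 ≈ 0.9937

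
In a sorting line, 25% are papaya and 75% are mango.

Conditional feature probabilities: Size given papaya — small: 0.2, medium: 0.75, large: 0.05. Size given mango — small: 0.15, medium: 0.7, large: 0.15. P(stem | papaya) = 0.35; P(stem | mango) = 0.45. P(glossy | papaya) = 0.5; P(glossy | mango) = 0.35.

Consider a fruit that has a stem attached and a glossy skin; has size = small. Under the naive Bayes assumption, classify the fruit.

papaya: 0.25 × 0.2 × 0.35 × 0.5 = 0.00875
mango: 0.75 × 0.15 × 0.45 × 0.35 = 0.01771875
Highest score → mango.

mango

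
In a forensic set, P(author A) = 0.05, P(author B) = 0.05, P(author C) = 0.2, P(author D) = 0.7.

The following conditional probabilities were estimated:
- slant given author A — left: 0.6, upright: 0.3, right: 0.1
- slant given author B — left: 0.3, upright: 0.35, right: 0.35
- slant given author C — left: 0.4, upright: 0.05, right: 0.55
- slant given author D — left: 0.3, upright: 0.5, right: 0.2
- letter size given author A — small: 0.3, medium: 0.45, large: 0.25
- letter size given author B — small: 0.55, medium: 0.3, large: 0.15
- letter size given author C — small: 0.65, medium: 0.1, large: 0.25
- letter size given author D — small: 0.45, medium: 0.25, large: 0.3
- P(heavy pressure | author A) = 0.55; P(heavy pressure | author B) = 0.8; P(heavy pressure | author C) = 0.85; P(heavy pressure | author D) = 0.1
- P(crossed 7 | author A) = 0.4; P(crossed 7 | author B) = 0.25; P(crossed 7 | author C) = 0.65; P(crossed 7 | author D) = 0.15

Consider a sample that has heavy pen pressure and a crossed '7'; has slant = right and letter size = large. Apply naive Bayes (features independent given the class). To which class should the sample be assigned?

author A: 0.05 × 0.1 × 0.25 × 0.55 × 0.4 = 0.000275
author B: 0.05 × 0.35 × 0.15 × 0.8 × 0.25 = 0.000525
author C: 0.2 × 0.55 × 0.25 × 0.85 × 0.65 = 0.01519375
author D: 0.7 × 0.2 × 0.3 × 0.1 × 0.15 = 0.00063
Highest score → author C.

author C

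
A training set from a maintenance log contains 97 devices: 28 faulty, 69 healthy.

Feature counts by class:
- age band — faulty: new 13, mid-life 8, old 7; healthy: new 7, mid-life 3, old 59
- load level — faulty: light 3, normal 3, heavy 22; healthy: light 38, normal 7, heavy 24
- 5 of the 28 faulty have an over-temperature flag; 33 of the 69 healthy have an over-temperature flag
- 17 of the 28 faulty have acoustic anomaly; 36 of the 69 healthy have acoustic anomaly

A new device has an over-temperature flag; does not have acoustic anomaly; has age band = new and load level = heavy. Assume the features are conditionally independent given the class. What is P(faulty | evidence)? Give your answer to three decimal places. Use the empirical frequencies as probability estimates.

faulty: (28/97) × (13/28) × (22/28) × (5/28) × (11/28) ≈ 0.00738725
healthy: (69/97) × (7/69) × (24/69) × (33/69) × (33/69) ≈ 0.0057414
P(faulty | x) = 0.00738725 / 0.01312865 ≈ 0.563

0.563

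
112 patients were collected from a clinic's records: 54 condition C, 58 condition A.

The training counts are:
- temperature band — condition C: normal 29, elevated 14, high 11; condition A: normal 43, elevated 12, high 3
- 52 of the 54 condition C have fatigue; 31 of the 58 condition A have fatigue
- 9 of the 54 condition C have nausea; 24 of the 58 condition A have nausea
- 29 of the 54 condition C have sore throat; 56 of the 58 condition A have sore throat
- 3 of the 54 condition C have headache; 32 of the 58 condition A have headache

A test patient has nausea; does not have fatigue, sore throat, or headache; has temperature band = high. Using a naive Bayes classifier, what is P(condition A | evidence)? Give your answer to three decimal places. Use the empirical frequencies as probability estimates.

condition C: (54/112) × (11/54) × (2/54) × (9/54) × (25/54) × (51/54) ≈ 0.000265083
condition A: (58/112) × (3/58) × (27/58) × (24/58) × (2/58) × (26/58) ≈ 0.0000797571
P(condition A | x) = 0.0000797571 / 0.0003448401 ≈ 0.231

0.231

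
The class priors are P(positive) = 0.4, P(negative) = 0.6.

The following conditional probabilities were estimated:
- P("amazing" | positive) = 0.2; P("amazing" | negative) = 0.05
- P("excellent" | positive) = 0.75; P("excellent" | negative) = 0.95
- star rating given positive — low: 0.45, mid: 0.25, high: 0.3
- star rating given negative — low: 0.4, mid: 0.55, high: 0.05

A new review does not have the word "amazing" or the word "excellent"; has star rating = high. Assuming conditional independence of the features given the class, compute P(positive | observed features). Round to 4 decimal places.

positive: 0.4 × (1−0.2) × (1−0.75) × 0.3 = 0.024
negative: 0.6 × (1−0.05) × (1−0.95) × 0.05 = 0.001425
P(positive | x) = 0.024 / 0.025425 ≈ 0.9440

0.9440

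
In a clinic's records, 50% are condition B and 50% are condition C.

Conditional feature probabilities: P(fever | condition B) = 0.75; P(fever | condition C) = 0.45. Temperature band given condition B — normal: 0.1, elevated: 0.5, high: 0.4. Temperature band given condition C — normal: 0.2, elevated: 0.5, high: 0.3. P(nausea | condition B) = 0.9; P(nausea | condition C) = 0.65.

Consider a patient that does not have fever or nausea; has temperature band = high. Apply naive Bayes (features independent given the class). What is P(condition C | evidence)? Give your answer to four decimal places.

condition B: 0.5 × (1−0.75) × 0.4 × (1−0.9) = 0.005
condition C: 0.5 × (1−0.45) × 0.3 × (1−0.65) = 0.028875
P(condition C | x) = 0.028875 / 0.033875 ≈ 0.8524

0.8524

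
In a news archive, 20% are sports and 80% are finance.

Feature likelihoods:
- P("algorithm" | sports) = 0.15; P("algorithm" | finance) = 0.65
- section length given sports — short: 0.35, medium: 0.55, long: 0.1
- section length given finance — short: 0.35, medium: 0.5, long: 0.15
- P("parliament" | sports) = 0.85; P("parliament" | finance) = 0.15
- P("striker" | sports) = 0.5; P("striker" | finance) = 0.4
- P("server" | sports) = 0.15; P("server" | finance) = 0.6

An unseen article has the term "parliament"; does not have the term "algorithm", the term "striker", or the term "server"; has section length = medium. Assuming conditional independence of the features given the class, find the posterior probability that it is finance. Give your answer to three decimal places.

0.130

sports: 0.2 × (1−0.15) × 0.55 × 0.85 × (1−0.5) × (1−0.15) = 0.033776875
finance: 0.8 × (1−0.65) × 0.5 × 0.15 × (1−0.4) × (1−0.6) = 0.00504
P(finance | x) = 0.00504 / 0.038816875 ≈ 0.130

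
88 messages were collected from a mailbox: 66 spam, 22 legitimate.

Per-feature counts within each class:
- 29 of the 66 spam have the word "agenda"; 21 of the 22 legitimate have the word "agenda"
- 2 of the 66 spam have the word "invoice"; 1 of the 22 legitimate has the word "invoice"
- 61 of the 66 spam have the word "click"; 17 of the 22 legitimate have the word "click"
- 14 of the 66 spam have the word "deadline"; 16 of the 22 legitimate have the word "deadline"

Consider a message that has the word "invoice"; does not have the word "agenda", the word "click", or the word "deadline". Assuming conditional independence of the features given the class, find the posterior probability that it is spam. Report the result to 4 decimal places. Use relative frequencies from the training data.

0.9596

spam: (66/88) × (37/66) × (2/66) × (5/66) × (52/66) ≈ 0.000760485
legitimate: (22/88) × (1/22) × (1/22) × (5/22) × (6/22) ≈ 0.0000320163
P(spam | x) = 0.000760485 / 0.0007925013 ≈ 0.9596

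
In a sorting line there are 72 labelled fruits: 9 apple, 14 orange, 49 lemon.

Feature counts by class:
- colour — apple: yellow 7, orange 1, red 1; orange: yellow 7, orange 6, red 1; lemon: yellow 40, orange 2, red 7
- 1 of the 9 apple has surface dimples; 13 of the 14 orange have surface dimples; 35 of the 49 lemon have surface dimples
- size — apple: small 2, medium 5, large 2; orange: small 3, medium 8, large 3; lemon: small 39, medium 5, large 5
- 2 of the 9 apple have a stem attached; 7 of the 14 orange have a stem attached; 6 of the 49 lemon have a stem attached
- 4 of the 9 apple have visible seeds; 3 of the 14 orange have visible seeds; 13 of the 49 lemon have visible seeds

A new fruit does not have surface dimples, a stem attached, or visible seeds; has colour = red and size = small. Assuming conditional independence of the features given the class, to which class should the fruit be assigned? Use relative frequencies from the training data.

lemon

apple: (9/72) × (1/9) × (8/9) × (2/9) × (7/9) × (5/9) ≈ 0.00118546
orange: (14/72) × (1/14) × (1/14) × (3/14) × (7/14) × (11/14) ≈ 0.0000835155
lemon: (49/72) × (7/49) × (14/49) × (39/49) × (43/49) × (36/49) ≈ 0.0142543
Highest score → lemon.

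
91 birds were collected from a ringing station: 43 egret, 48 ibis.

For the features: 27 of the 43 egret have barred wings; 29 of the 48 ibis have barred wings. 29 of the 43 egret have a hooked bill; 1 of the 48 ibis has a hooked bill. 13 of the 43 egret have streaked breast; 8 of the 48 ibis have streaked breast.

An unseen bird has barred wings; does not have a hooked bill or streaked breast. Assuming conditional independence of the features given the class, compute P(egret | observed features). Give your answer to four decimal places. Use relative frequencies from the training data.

0.2058

egret: (43/91) × (27/43) × (14/43) × (30/43) ≈ 0.0673961
ibis: (48/91) × (29/48) × (47/48) × (40/48) ≈ 0.260035
P(egret | x) = 0.0673961 / 0.3274311 ≈ 0.2058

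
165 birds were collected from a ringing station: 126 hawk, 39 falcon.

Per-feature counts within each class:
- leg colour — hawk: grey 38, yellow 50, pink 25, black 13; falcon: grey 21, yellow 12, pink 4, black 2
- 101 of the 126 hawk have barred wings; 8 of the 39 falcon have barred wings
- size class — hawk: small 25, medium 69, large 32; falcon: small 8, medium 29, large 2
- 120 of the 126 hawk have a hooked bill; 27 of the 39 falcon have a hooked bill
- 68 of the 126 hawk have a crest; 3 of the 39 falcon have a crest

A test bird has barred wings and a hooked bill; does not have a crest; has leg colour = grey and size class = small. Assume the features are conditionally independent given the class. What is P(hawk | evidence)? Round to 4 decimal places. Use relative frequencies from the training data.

0.8243

hawk: (126/165) × (38/126) × (101/126) × (25/126) × (120/126) × (58/126) ≈ 0.0160579
falcon: (39/165) × (21/39) × (8/39) × (8/39) × (27/39) × (36/39) ≈ 0.00342234
P(hawk | x) = 0.0160579 / 0.01948024 ≈ 0.8243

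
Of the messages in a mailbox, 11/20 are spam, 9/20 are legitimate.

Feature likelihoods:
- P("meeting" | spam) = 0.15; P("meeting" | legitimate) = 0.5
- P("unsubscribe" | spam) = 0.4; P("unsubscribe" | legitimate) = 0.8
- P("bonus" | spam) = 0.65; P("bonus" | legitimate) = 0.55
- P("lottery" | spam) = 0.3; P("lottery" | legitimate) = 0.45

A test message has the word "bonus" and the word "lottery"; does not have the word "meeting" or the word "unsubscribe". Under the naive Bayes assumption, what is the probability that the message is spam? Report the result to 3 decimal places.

spam: 0.55 × (1−0.15) × (1−0.4) × 0.65 × 0.3 = 0.0546975
legitimate: 0.45 × (1−0.5) × (1−0.8) × 0.55 × 0.45 = 0.0111375
P(spam | x) = 0.0546975 / 0.065835 ≈ 0.831

0.831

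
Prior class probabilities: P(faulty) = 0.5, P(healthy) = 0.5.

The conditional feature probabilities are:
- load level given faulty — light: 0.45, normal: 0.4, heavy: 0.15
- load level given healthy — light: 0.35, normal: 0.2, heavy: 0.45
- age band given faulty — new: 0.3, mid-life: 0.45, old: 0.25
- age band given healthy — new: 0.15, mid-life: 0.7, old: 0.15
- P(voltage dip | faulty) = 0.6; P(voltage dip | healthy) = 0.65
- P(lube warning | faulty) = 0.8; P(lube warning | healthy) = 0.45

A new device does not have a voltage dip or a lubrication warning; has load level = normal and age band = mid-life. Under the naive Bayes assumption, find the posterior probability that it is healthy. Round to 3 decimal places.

0.652

faulty: 0.5 × 0.4 × 0.45 × (1−0.6) × (1−0.8) = 0.0072
healthy: 0.5 × 0.2 × 0.7 × (1−0.65) × (1−0.45) = 0.013475
P(healthy | x) = 0.013475 / 0.020675 ≈ 0.652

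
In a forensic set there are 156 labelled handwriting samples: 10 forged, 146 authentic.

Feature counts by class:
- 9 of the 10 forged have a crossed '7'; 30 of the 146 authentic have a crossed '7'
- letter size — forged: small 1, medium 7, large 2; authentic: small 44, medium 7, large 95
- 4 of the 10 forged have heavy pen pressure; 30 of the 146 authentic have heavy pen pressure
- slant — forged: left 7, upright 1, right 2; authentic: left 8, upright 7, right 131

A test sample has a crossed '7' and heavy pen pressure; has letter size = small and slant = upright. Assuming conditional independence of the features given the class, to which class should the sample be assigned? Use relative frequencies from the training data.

authentic

forged: (10/156) × (9/10) × (1/10) × (4/10) × (1/10) ≈ 0.000230769
authentic: (146/156) × (30/146) × (44/146) × (30/146) × (7/146) ≈ 0.000570966
Highest score → authentic.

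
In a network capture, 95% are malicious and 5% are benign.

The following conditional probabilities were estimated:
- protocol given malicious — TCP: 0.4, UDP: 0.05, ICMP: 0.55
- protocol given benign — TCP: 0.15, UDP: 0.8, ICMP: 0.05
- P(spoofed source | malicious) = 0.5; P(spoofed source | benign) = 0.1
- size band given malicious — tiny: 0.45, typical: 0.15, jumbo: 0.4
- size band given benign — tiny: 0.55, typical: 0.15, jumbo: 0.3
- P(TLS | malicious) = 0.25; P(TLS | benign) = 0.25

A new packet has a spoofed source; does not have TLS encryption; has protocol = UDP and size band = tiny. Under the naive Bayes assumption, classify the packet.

malicious: 0.95 × 0.05 × 0.5 × 0.45 × (1−0.25) = 0.008015625
benign: 0.05 × 0.8 × 0.1 × 0.55 × (1−0.25) = 0.00165
Highest score → malicious.

malicious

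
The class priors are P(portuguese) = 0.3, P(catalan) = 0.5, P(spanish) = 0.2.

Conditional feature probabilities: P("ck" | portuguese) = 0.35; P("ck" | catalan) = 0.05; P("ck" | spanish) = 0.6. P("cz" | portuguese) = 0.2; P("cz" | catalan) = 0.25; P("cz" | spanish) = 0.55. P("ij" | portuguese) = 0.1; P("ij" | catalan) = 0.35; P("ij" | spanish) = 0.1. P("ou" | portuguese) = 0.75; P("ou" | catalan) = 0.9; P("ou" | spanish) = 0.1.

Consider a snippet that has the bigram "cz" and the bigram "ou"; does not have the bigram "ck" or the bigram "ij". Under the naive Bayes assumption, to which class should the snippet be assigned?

catalan

portuguese: 0.3 × (1−0.35) × 0.2 × (1−0.1) × 0.75 = 0.026325
catalan: 0.5 × (1−0.05) × 0.25 × (1−0.35) × 0.9 = 0.06946875
spanish: 0.2 × (1−0.6) × 0.55 × (1−0.1) × 0.1 = 0.00396
Highest score → catalan.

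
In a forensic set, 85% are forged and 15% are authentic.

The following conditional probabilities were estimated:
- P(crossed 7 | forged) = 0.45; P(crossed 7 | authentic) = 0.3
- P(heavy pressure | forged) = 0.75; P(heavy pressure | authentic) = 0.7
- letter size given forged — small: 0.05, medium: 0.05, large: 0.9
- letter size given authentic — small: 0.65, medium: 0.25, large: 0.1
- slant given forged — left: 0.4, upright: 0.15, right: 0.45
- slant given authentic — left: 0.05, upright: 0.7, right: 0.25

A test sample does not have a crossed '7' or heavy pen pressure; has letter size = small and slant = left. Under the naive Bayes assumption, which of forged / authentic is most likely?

forged: 0.85 × (1−0.45) × (1−0.75) × 0.05 × 0.4 = 0.0023375
authentic: 0.15 × (1−0.3) × (1−0.7) × 0.65 × 0.05 = 0.00102375
Highest score → forged.

forged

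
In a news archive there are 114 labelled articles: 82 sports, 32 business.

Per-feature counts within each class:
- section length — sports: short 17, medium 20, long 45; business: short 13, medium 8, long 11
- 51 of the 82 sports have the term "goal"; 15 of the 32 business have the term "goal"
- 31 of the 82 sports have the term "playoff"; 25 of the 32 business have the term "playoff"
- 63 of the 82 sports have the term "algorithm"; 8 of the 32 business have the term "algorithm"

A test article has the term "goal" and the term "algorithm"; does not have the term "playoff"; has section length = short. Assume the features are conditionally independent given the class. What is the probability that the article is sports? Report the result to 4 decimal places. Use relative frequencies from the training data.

0.9381

sports: (82/114) × (17/82) × (51/82) × (51/82) × (63/82) ≈ 0.0443183
business: (32/114) × (13/32) × (15/32) × (7/32) × (8/32) ≈ 0.00292326
P(sports | x) = 0.0443183 / 0.04724156 ≈ 0.9381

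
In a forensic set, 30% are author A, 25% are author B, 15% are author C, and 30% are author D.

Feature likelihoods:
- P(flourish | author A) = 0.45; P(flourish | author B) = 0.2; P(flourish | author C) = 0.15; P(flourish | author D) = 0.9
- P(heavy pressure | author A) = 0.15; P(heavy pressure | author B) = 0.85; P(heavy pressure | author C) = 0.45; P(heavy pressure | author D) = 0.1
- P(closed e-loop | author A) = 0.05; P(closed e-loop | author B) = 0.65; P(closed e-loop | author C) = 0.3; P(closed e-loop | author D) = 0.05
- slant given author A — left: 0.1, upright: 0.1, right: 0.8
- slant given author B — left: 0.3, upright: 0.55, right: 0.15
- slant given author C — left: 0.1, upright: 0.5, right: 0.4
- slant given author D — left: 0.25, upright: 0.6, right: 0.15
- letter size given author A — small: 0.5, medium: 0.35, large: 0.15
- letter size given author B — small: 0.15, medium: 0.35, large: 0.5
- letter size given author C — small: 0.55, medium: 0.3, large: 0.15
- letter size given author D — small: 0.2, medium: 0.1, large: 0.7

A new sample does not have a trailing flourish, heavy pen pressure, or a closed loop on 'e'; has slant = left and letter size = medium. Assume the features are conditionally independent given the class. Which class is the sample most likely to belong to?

author A: 0.3 × (1−0.45) × (1−0.15) × (1−0.05) × 0.1 × 0.35 = 0.0046633125
author B: 0.25 × (1−0.2) × (1−0.85) × (1−0.65) × 0.3 × 0.35 = 0.0011025
author C: 0.15 × (1−0.15) × (1−0.45) × (1−0.3) × 0.1 × 0.3 = 0.001472625
author D: 0.3 × (1−0.9) × (1−0.1) × (1−0.05) × 0.25 × 0.1 = 0.00064125
Highest score → author A.

author A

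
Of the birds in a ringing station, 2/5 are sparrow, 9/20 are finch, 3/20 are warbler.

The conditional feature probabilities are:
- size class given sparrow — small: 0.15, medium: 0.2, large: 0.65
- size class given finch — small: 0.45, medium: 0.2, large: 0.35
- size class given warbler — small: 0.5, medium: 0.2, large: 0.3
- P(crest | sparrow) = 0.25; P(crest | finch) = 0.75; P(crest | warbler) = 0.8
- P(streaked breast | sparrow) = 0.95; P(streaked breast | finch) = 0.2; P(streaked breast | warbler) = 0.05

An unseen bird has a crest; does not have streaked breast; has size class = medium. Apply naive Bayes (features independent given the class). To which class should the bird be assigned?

sparrow: 0.4 × 0.2 × 0.25 × (1−0.95) = 0.001
finch: 0.45 × 0.2 × 0.75 × (1−0.2) = 0.054
warbler: 0.15 × 0.2 × 0.8 × (1−0.05) = 0.0228
Highest score → finch.

finch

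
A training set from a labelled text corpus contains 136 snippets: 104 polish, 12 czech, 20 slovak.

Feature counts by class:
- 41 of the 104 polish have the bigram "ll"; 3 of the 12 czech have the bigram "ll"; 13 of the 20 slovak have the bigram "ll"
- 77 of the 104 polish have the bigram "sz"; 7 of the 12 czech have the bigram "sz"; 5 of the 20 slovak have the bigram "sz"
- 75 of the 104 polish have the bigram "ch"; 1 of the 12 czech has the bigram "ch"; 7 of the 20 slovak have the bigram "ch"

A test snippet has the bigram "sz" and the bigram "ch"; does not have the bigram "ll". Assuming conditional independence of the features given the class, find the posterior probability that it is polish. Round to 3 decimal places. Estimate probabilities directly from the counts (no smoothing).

polish: (104/136) × (63/104) × (77/104) × (75/104) ≈ 0.247336
czech: (12/136) × (9/12) × (7/12) × (1/12) ≈ 0.00321691
slovak: (20/136) × (7/20) × (5/20) × (7/20) ≈ 0.00450368
P(polish | x) = 0.247336 / 0.25505659 ≈ 0.970

0.970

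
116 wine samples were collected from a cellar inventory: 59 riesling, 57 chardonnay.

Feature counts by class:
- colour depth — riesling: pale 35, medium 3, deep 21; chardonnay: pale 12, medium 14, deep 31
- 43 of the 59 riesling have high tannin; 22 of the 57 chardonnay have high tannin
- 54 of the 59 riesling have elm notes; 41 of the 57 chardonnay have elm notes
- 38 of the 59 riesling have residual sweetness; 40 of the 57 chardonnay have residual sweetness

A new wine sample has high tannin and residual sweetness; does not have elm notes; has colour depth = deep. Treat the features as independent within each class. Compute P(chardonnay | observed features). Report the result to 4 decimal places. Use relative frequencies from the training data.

riesling: (59/116) × (21/59) × (43/59) × (5/59) × (38/59) ≈ 0.00720157
chardonnay: (57/116) × (31/57) × (22/57) × (16/57) × (40/57) ≈ 0.020318
P(chardonnay | x) = 0.020318 / 0.02751957 ≈ 0.7383

0.7383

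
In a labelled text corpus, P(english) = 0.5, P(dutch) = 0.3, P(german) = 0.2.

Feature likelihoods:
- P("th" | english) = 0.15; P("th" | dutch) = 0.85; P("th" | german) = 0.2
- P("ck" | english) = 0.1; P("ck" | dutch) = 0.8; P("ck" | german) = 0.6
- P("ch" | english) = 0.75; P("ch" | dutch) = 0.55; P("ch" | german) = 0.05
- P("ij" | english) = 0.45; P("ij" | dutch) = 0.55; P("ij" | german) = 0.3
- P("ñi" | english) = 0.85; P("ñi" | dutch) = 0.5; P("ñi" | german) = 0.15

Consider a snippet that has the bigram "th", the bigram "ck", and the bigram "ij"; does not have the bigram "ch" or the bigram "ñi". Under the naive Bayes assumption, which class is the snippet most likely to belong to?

english: 0.5 × 0.15 × 0.1 × (1−0.75) × 0.45 × (1−0.85) = 0.0001265625
dutch: 0.3 × 0.85 × 0.8 × (1−0.55) × 0.55 × (1−0.5) = 0.025245
german: 0.2 × 0.2 × 0.6 × (1−0.05) × 0.3 × (1−0.15) = 0.005814
Highest score → dutch.

dutch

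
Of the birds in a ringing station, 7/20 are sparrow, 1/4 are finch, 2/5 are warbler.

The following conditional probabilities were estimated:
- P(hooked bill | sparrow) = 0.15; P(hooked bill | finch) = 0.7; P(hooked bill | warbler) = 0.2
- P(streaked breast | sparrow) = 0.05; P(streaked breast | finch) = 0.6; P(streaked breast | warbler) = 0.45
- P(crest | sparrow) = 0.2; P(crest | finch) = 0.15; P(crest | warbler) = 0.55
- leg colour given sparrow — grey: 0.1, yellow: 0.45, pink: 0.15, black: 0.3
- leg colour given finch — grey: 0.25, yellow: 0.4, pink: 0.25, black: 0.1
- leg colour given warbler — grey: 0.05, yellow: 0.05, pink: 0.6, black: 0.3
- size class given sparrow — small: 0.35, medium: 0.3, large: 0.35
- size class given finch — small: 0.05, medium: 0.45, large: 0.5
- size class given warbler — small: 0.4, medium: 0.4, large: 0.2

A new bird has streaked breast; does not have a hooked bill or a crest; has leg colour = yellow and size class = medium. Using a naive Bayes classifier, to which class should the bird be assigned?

sparrow: 0.35 × (1−0.15) × 0.05 × (1−0.2) × 0.45 × 0.3 = 0.0016065
finch: 0.25 × (1−0.7) × 0.6 × (1−0.15) × 0.4 × 0.45 = 0.006885
warbler: 0.4 × (1−0.2) × 0.45 × (1−0.55) × 0.05 × 0.4 = 0.001296
Highest score → finch.

finch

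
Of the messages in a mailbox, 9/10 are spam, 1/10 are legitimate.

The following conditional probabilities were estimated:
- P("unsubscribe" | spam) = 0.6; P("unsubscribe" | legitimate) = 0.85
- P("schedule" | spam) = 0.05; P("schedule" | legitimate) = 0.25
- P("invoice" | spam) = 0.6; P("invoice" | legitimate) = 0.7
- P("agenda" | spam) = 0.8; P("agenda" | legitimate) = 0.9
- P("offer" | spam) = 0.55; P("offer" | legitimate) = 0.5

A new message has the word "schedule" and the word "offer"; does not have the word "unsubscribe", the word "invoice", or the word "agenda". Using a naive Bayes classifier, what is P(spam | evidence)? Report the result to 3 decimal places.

spam: 0.9 × (1−0.6) × 0.05 × (1−0.6) × (1−0.8) × 0.55 = 0.000792
legitimate: 0.1 × (1−0.85) × 0.25 × (1−0.7) × (1−0.9) × 0.5 = 0.00005625
P(spam | x) = 0.000792 / 0.00084825 ≈ 0.934

0.934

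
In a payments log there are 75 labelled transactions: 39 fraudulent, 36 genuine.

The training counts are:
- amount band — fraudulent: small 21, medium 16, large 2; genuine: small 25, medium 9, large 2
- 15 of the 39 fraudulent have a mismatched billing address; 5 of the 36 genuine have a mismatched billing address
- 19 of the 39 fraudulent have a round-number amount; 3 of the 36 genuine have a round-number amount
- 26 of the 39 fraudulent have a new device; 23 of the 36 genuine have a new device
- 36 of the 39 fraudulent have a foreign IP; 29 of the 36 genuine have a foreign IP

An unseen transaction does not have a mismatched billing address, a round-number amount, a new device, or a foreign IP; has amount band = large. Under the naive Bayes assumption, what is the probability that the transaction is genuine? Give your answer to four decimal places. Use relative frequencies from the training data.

0.8726

fraudulent: (39/75) × (2/39) × (24/39) × (20/39) × (13/39) × (3/39) ≈ 0.000215782
genuine: (36/75) × (2/36) × (31/36) × (33/36) × (13/36) × (7/36) ≈ 0.001478
P(genuine | x) = 0.001478 / 0.001693782 ≈ 0.8726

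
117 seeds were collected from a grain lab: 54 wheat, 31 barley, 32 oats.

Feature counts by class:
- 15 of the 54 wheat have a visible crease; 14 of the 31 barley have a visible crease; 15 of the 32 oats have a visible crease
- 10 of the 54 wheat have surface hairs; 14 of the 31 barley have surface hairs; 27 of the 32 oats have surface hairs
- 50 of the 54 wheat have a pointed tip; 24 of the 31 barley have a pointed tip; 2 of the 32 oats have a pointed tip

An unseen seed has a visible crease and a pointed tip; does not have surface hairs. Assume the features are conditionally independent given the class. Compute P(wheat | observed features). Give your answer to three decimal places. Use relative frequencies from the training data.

wheat: (54/117) × (15/54) × (44/54) × (50/54) ≈ 0.0967254
barley: (31/117) × (14/31) × (17/31) × (24/31) ≈ 0.0508018
oats: (32/117) × (15/32) × (5/32) × (2/32) ≈ 0.001252
P(wheat | x) = 0.0967254 / 0.1487792 ≈ 0.650

0.650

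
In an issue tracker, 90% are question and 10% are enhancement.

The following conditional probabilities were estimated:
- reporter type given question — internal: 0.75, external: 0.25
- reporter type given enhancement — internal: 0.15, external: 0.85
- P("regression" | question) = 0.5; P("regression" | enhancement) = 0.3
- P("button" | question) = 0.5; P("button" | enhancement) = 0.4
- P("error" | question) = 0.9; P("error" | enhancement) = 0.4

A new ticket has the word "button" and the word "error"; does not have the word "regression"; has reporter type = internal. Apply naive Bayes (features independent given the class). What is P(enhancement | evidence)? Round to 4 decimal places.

question: 0.9 × 0.75 × (1−0.5) × 0.5 × 0.9 = 0.151875
enhancement: 0.1 × 0.15 × (1−0.3) × 0.4 × 0.4 = 0.00168
P(enhancement | x) = 0.00168 / 0.153555 ≈ 0.0109

0.0109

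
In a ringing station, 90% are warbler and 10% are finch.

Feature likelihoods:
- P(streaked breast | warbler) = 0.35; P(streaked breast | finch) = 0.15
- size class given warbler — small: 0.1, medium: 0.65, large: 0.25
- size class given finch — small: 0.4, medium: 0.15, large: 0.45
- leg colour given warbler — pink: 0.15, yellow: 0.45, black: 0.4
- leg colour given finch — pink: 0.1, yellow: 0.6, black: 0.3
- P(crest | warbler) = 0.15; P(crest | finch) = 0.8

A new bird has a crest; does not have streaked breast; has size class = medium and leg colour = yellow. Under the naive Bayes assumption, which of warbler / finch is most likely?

warbler: 0.9 × (1−0.35) × 0.65 × 0.45 × 0.15 = 0.025666875
finch: 0.1 × (1−0.15) × 0.15 × 0.6 × 0.8 = 0.00612
Highest score → warbler.

warbler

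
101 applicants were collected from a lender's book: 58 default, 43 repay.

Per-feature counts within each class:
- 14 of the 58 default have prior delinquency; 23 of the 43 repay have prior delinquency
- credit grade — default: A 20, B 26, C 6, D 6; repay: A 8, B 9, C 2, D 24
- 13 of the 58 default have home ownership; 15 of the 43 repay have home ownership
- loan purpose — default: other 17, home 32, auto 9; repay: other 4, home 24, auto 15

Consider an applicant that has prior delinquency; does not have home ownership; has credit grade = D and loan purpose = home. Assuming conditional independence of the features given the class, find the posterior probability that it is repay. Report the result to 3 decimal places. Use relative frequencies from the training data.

0.883

default: (58/101) × (14/58) × (6/58) × (45/58) × (32/58) ≈ 0.00613813
repay: (43/101) × (23/43) × (24/43) × (28/43) × (24/43) ≈ 0.0461936
P(repay | x) = 0.0461936 / 0.05233173 ≈ 0.883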